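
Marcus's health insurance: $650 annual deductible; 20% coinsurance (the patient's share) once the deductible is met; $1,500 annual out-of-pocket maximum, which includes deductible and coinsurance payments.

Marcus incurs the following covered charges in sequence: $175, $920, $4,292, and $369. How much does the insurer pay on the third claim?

Claim 1 ($175): entire amount goes to the deductible. Patient owes $175 (running OOP $175). Plan pays $175 − $175 = $0.
Claim 2 ($920): $475 finishes the deductible; $445 goes to coinsurance; patient's 20% is $89. Cost to patient: $564. OOP to date $739. Insurer: $920 − $564 = $356.
Claim 3 ($4,292): 20% coinsurance on $4,292 = $858.40. OOP would hit $1,597.40 > $1,500, so the cap limits the patient to $1,500 − $739 = $761. Plan pays $4,292 − $761 = $3,531.

$3,531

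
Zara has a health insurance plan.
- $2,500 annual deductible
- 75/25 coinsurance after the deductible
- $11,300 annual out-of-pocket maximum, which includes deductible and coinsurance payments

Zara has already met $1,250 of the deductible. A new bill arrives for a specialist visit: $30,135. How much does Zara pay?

$1,250 of the $2,500 deductible is already met, leaving $1,250.
The remaining $28,885 (= $30,135 − $1,250) moves to coinsurance.
Patient's 25% share of $28,885 is $7,221.25.
So the patient owes $1,250 + $7,221.25 = $8,471.25 before any cap.
Year-to-date out-of-pocket becomes $1,250 + $8,471.25 = $9,721.25, still under the $11,300 maximum, so no cap applies.

$8,471.25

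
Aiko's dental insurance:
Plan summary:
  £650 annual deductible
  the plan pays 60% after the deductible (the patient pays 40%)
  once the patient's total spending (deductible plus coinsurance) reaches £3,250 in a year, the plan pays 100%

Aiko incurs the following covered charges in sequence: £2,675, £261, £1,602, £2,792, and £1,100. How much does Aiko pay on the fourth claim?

#1 (£2,675): deductible takes £650, £2,025 remains; 40% of £2,025 = £810. Patient pays £1,460; OOP now £1,460.
#2 (£261): deductible met; 40% of £261 = £104.40. Cost to patient: £104.40. OOP to date £1,564.40.
#3 (£1,602): deductible already satisfied, so patient's share is 40% × £1,602 = £640.80. Patient owes £640.80 (running OOP £2,205.20).
#4 (£2,792): deductible met; 40% of £2,792 = £1,116.80. Adding that to £2,205.20 gives £3,322, past the £3,250 cap; patient pays only £3,250 − £2,205.20 = £1,044.80.

£1,044.80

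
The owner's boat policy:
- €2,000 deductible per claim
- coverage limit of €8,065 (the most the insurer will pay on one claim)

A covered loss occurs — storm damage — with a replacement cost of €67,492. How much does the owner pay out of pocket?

Subtract the deductible: €67,492 − €2,000 = €65,492.
Since €65,492 > €8,065, the payout is capped at €8,065.
Out of pocket: €67,492 − €8,065 = €59,427.

€59,427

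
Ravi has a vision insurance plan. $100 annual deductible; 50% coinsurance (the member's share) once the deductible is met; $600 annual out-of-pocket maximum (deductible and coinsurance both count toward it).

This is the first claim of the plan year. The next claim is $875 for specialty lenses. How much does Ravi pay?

$487.50

Nothing has been paid toward the $100 deductible, so the first $100 of this charge is applied there.
The remaining $775 (= $875 − $100) moves to coinsurance.
Member's 50% share of $775 is $387.50.
Member responsibility before any cap: $100 + $387.50 = $487.50.
Total out-of-pocket so far would be $0 + $487.50 = $487.50, below the $600 cap — no reduction.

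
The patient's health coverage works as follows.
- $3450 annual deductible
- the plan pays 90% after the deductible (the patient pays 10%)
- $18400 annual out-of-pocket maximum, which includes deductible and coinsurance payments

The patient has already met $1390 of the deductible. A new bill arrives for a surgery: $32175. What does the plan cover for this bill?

$27103.50

Remaining deductible: $3450 − $1390 = $2060.
After the $2060 deductible portion, $32175 − $2060 = $30115 is subject to coinsurance.
Patient's 10% share of $30115 is $3011.50.
That puts the patient's cost at $2060 + $3011.50 = $5071.50 before any cap.
Cumulative spending $1390 + $5071.50 = $6461.50 stays under the $18400 maximum.
The plan picks up $32175 − $5071.50 = $27103.50.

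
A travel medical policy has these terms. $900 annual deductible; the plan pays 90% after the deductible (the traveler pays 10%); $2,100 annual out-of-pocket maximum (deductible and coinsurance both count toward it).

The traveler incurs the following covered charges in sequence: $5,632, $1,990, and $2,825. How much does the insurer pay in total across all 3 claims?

#1 ($5,632): $900 finishes the deductible; $4,732 goes to coinsurance; 10% of $4,732 = $473.20. Traveler owes $1,373.20 (running OOP $1,373.20). Insurer: $5,632 − $1,373.20 = $4,258.80.
#2 ($1,990): 10% coinsurance on $1,990 = $199. Traveler pays $199; OOP now $1,572.20. Plan pays $1,990 − $199 = $1,791.
#3 ($2,825): deductible already satisfied, so traveler's share is 10% × $2,825 = $282.50. Traveler owes $282.50 (running OOP $1,854.70). Plan pays $2,825 − $282.50 = $2,542.50.
Insurer total: $4,258.80 + $1,791 + $2,542.50 = $8,592.30.

$8,592.30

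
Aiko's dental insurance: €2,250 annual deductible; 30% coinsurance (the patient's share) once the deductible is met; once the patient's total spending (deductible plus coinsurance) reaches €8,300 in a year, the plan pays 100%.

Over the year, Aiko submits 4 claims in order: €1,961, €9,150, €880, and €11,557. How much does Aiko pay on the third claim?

Claim 1 — €1,961: entire amount goes to the deductible. Cost to patient: €1,961. OOP to date €1,961.
Claim 2 — €9,150: €289 to deductible, leaving €8,861; patient's 30% is €2,658.30. Patient pays €2,947.30; OOP now €4,908.30.
Claim 3 — €880: deductible already satisfied, so patient's share is 30% × €880 = €264. Patient owes €264 (running OOP €5,172.30).

€264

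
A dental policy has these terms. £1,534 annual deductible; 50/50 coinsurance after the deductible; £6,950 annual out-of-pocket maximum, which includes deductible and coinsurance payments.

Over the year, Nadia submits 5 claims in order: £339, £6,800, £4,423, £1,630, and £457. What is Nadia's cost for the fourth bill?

£402

Bill 1, £339: entire amount goes to the deductible. Cost to patient: £339. OOP to date £339.
Bill 2, £6,800: deductible takes £1,195, £5,605 remains; coinsurance £5,605 × 50% = £2,802.50. Patient pays £3,997.50; OOP now £4,336.50.
Bill 3, £4,423: deductible met; 50% of £4,423 = £2,211.50. Cost to patient: £2,211.50. OOP to date £6,548.
Bill 4, £1,630: deductible met; 50% of £1,630 = £815. OOP would hit £7,363 > £6,950, so the cap limits the patient to £6,950 − £6,548 = £402.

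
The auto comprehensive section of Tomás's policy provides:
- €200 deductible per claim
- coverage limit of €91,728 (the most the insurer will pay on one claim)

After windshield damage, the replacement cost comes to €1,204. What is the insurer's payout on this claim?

Subtract the deductible: €1,204 − €200 = €1,004.
€1,004 is within the €91,728 limit, so the insurer pays €1,004.

€1,004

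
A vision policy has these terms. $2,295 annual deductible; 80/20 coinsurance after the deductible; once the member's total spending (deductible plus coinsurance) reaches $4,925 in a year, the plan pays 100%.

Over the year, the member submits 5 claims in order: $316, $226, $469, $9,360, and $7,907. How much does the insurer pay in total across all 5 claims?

#1 ($316): fully absorbed by the deductible. Cost to member: $316. OOP to date $316. Plan pays $316 − $316 = $0.
#2 ($226): entire amount goes to the deductible. Cost to member: $226. OOP to date $542. Plan pays $226 − $226 = $0.
#3 ($469): fully absorbed by the deductible. Member pays $469; OOP now $1,011. Insurer: $469 − $469 = $0.
#4 ($9,360): $1,284 to deductible, leaving $8,076; 20% of $8,076 = $1,615.20. Member pays $2,899.20; OOP now $3,910.20. Plan pays $9,360 − $2,899.20 = $6,460.80.
#5 ($7,907): deductible met; 20% of $7,907 = $1,581.40. That would push OOP to $5,491.60, over the $4,925 cap, so member pays $4,925 − $3,910.20 = $1,014.80. Insurer: $7,907 − $1,014.80 = $6,892.20.
Insurer total: $0 + $0 + $0 + $6,460.80 + $6,892.20 = $13,353.

$13,353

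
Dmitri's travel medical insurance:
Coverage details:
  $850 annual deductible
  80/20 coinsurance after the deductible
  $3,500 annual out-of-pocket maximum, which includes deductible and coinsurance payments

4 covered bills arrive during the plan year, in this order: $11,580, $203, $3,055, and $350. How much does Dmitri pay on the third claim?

$463.40

Claim 1 ($11,580): $850 finishes the deductible; $10,730 goes to coinsurance; 20% of $10,730 = $2,146. Traveler owes $2,996 (running OOP $2,996).
Claim 2 ($203): deductible already satisfied, so traveler's share is 20% × $203 = $40.60. Traveler pays $40.60; OOP now $3,036.60.
Claim 3 ($3,055): deductible already satisfied, so traveler's share is 20% × $3,055 = $611. OOP would hit $3,647.60 > $3,500, so the cap limits the traveler to $3,500 − $3,036.60 = $463.40.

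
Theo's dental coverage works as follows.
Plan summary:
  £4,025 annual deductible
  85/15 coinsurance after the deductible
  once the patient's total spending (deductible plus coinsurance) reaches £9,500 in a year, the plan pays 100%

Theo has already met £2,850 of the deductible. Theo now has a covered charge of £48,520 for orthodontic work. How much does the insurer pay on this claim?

Deductible still to meet: £4,025 − £2,850 = £1,175.
That leaves £48,520 − £1,175 = £47,345 for coinsurance.
15% of £47,345 = £7,101.75 falls to the patient.
That puts the patient's cost at £1,175 + £7,101.75 = £8,276.75 before any cap.
That would bring total out-of-pocket to £11,126.75, past the £9,500 cap. The patient is capped at £9,500 − £2,850 = £6,650 on this claim.
The insurer covers the remainder: £48,520 − £6,650 = £41,870.

£41,870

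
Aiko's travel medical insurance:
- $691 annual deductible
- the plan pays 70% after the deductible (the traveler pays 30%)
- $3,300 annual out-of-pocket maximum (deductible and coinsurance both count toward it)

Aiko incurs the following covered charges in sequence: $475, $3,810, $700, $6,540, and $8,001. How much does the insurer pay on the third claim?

Claim 1 — $475: entire amount goes to the deductible. Traveler pays $475; OOP now $475. Insurer: $475 − $475 = $0.
Claim 2 — $3,810: $216 to deductible, leaving $3,594; 30% of $3,594 = $1,078.20. Cost to traveler: $1,294.20. OOP to date $1,769.20. Insurer: $3,810 − $1,294.20 = $2,515.80.
Claim 3 — $700: 30% coinsurance on $700 = $210. Traveler pays $210; OOP now $1,979.20. Insurer: $700 − $210 = $490.

$490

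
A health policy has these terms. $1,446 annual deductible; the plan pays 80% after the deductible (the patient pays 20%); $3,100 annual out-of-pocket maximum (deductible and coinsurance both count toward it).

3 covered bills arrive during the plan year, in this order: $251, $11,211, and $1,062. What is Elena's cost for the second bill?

$2,849

Bill 1, $251: fully absorbed by the deductible. Patient pays $251; OOP now $251.
Bill 2, $11,211: deductible takes $1,195, $10,016 remains; 20% of $10,016 = $2,003.20. Deductible plus coinsurance: $1,195 + $2,003.20 = $3,198.20. OOP would hit $3,449.20 > $3,100, so the cap limits the patient to $3,100 − $251 = $2,849.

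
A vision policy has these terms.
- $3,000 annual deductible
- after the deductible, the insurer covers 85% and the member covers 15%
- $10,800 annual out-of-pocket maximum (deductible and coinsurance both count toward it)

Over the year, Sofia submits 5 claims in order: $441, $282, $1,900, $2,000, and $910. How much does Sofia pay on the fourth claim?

$620.45

Bill 1, $441: all of it applies to the deductible. Cost to member: $441. OOP to date $441.
Bill 2, $282: all of it applies to the deductible. Member pays $282; OOP now $723.
Bill 3, $1,900: entire amount goes to the deductible. Member pays $1,900; OOP now $2,623.
Bill 4, $2,000: deductible takes $377, $1,623 remains; member's 15% is $243.45. Member pays $620.45; OOP now $3,243.45.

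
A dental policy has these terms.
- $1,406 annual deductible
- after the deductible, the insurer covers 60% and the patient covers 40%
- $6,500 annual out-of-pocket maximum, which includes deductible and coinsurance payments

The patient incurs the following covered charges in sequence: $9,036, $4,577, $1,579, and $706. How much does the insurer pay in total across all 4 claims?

#1 ($9,036): $1,406 finishes the deductible; $7,630 goes to coinsurance; coinsurance $7,630 × 40% = $3,052. Cost to patient: $4,458. OOP to date $4,458. Insurer: $9,036 − $4,458 = $4,578.
#2 ($4,577): deductible already satisfied, so patient's share is 40% × $4,577 = $1,830.80. Patient pays $1,830.80; OOP now $6,288.80. Plan pays $4,577 − $1,830.80 = $2,746.20.
#3 ($1,579): 40% coinsurance on $1,579 = $631.60. Adding that to $6,288.80 gives $6,920.40, past the $6,500 cap; patient pays only $6,500 − $6,288.80 = $211.20. Plan pays $1,579 − $211.20 = $1,367.80.
#4 ($706): deductible already satisfied, so patient's share is 40% × $706 = $282.40. That would push OOP to $6,782.40, over the $6,500 cap, so patient pays $6,500 − $6,500 = $0. Insurer: $706 − $0 = $706.
Insurer total: $4,578 + $2,746.20 + $1,367.80 + $706 = $9,398.

$9,398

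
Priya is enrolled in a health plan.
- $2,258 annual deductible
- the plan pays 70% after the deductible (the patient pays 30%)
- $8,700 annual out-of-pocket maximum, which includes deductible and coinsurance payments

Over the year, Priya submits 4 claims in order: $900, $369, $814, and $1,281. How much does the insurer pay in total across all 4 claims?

$774.20

#1 ($900): fully absorbed by the deductible. Patient pays $900; OOP now $900. Insurer: $900 − $900 = $0.
#2 ($369): fully absorbed by the deductible. Cost to patient: $369. OOP to date $1,269. Plan pays $369 − $369 = $0.
#3 ($814): entire amount goes to the deductible. Cost to patient: $814. OOP to date $2,083. Insurer: $814 − $814 = $0.
#4 ($1,281): $175 finishes the deductible; $1,106 goes to coinsurance; 30% of $1,106 = $331.80. Cost to patient: $506.80. OOP to date $2,589.80. Insurer: $1,281 − $506.80 = $774.20.
Insurer total: $0 + $0 + $0 + $774.20 = $774.20.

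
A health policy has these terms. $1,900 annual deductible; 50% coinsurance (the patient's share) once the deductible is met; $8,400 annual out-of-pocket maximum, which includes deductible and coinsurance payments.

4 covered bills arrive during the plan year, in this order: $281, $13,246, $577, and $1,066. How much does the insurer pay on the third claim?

$288.50

#1 ($281): all of it applies to the deductible. Patient pays $281; OOP now $281. Plan pays $281 − $281 = $0.
#2 ($13,246): deductible takes $1,619, $11,627 remains; 50% of $11,627 = $5,813.50. Cost to patient: $7,432.50. OOP to date $7,713.50. Plan pays $13,246 − $7,432.50 = $5,813.50.
#3 ($577): deductible already satisfied, so patient's share is 50% × $577 = $288.50. Cost to patient: $288.50. OOP to date $8,002. Insurer: $577 − $288.50 = $288.50.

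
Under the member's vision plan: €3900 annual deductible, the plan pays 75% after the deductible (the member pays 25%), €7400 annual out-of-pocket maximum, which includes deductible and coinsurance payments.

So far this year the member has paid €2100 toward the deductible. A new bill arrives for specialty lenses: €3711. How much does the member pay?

€2277.75

Remaining deductible: €3900 − €2100 = €1800.
That leaves €3711 − €1800 = €1911 for coinsurance.
Member's 25% share of €1911 is €477.75.
That puts the member's cost at €1800 + €477.75 = €2277.75 before any cap.
Cumulative spending €2100 + €2277.75 = €4377.75 stays under the €7400 maximum.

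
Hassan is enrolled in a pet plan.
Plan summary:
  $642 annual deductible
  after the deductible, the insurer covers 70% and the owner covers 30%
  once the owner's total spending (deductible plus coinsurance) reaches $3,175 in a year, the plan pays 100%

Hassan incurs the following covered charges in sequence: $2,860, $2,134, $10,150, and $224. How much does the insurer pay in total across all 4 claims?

$12,193

Bill 1, $2,860: $642 finishes the deductible; $2,218 goes to coinsurance; coinsurance $2,218 × 30% = $665.40. Cost to owner: $1,307.40. OOP to date $1,307.40. Insurer: $2,860 − $1,307.40 = $1,552.60.
Bill 2, $2,134: deductible already satisfied, so owner's share is 30% × $2,134 = $640.20. Owner owes $640.20 (running OOP $1,947.60). Plan pays $2,134 − $640.20 = $1,493.80.
Bill 3, $10,150: deductible met; 30% of $10,150 = $3,045. Adding that to $1,947.60 gives $4,992.60, past the $3,175 cap; owner pays only $3,175 − $1,947.60 = $1,227.40. Insurer: $10,150 − $1,227.40 = $8,922.60.
Bill 4, $224: 30% coinsurance on $224 = $67.20. That would push OOP to $3,242.20, over the $3,175 cap, so owner pays $3,175 − $3,175 = $0. Plan pays $224 − $0 = $224.
Insurer total: $1,552.60 + $1,493.80 + $8,922.60 + $224 = $12,193.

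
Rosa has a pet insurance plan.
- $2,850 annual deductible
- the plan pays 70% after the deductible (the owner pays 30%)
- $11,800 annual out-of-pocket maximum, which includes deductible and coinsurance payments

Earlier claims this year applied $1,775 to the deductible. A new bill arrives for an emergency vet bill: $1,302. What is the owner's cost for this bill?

$1,143.10

$1,775 of the $2,850 deductible is already met, leaving $1,075.
That leaves $1,302 − $1,075 = $227 for coinsurance.
30% of $227 = $68.10 falls to the owner.
Owner responsibility before any cap: $1,075 + $68.10 = $1,143.10.
Cumulative spending $1,775 + $1,143.10 = $2,918.10 stays under the $11,800 maximum.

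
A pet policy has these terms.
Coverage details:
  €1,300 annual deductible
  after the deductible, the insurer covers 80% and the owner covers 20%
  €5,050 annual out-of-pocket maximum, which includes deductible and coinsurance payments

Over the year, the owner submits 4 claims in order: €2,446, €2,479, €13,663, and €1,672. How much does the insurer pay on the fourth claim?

Bill 1, €2,446: €1,300 finishes the deductible; €1,146 goes to coinsurance; owner's 20% is €229.20. Owner pays €1,529.20; OOP now €1,529.20. Plan pays €2,446 − €1,529.20 = €916.80.
Bill 2, €2,479: deductible already satisfied, so owner's share is 20% × €2,479 = €495.80. Cost to owner: €495.80. OOP to date €2,025. Insurer: €2,479 − €495.80 = €1,983.20.
Bill 3, €13,663: 20% coinsurance on €13,663 = €2,732.60. Cost to owner: €2,732.60. OOP to date €4,757.60. Plan pays €13,663 − €2,732.60 = €10,930.40.
Bill 4, €1,672: deductible already satisfied, so owner's share is 20% × €1,672 = €334.40. That would push OOP to €5,092, over the €5,050 cap, so owner pays €5,050 − €4,757.60 = €292.40. Plan pays €1,672 − €292.40 = €1,379.60.

€1,379.60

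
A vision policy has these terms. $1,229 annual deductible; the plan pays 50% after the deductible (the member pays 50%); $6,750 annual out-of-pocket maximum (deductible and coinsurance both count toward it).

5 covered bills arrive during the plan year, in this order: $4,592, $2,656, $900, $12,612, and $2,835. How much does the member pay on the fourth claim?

$2,061.50

Bill 1, $4,592: deductible takes $1,229, $3,363 remains; coinsurance $3,363 × 50% = $1,681.50. Member owes $2,910.50 (running OOP $2,910.50).
Bill 2, $2,656: deductible already satisfied, so member's share is 50% × $2,656 = $1,328. Member pays $1,328; OOP now $4,238.50.
Bill 3, $900: deductible met; 50% of $900 = $450. Member pays $450; OOP now $4,688.50.
Bill 4, $12,612: deductible already satisfied, so member's share is 50% × $12,612 = $6,306. That would push OOP to $10,994.50, over the $6,750 cap, so member pays $6,750 − $4,688.50 = $2,061.50.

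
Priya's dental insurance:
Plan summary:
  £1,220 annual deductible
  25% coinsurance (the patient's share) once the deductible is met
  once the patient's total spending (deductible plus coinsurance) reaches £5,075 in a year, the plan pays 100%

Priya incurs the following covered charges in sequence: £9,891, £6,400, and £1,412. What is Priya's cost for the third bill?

Claim 1 — £9,891: £1,220 to deductible, leaving £8,671; patient's 25% is £2,167.75. Patient owes £3,387.75 (running OOP £3,387.75).
Claim 2 — £6,400: 25% coinsurance on £6,400 = £1,600. Cost to patient: £1,600. OOP to date £4,987.75.
Claim 3 — £1,412: deductible already satisfied, so patient's share is 25% × £1,412 = £353. OOP would hit £5,340.75 > £5,075, so the cap limits the patient to £5,075 − £4,987.75 = £87.25.

£87.25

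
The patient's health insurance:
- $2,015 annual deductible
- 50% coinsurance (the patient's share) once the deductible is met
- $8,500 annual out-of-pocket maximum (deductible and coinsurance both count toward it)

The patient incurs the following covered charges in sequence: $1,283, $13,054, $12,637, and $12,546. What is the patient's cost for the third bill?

$324

Claim 1 — $1,283: all of it applies to the deductible. Patient pays $1,283; OOP now $1,283.
Claim 2 — $13,054: $732 finishes the deductible; $12,322 goes to coinsurance; 50% of $12,322 = $6,161. Cost to patient: $6,893. OOP to date $8,176.
Claim 3 — $12,637: 50% coinsurance on $12,637 = $6,318.50. That would push OOP to $14,494.50, over the $8,500 cap, so patient pays $8,500 − $8,176 = $324.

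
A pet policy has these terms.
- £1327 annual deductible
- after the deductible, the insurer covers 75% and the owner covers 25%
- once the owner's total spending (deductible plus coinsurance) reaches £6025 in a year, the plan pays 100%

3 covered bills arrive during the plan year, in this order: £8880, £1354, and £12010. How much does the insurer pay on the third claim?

#1 (£8880): deductible takes £1327, £7553 remains; coinsurance £7553 × 25% = £1888.25. Cost to owner: £3215.25. OOP to date £3215.25. Plan pays £8880 − £3215.25 = £5664.75.
#2 (£1354): deductible already satisfied, so owner's share is 25% × £1354 = £338.50. Owner pays £338.50; OOP now £3553.75. Insurer: £1354 − £338.50 = £1015.50.
#3 (£12010): 25% coinsurance on £12010 = £3002.50. Adding that to £3553.75 gives £6556.25, past the £6025 cap; owner pays only £6025 − £3553.75 = £2471.25. Insurer: £12010 − £2471.25 = £9538.75.

£9538.75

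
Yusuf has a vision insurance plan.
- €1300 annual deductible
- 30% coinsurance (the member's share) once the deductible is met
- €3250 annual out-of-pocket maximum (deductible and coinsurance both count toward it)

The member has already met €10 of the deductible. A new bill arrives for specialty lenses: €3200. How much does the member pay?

Deductible still to meet: €1300 − €10 = €1290.
The remaining €1910 (= €3200 − €1290) moves to coinsurance.
Member's 30% share of €1910 is €573.
Member responsibility before any cap: €1290 + €573 = €1863.
Cumulative spending €10 + €1863 = €1873 stays under the €3250 maximum.

€1863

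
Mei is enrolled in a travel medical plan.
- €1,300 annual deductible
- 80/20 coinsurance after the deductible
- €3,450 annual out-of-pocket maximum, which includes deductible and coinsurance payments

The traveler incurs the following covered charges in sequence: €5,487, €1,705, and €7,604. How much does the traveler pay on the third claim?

€971.60

#1 (€5,487): deductible takes €1,300, €4,187 remains; coinsurance €4,187 × 20% = €837.40. Traveler pays €2,137.40; OOP now €2,137.40.
#2 (€1,705): deductible met; 20% of €1,705 = €341. Traveler pays €341; OOP now €2,478.40.
#3 (€7,604): deductible met; 20% of €7,604 = €1,520.80. That would push OOP to €3,999.20, over the €3,450 cap, so traveler pays €3,450 − €2,478.40 = €971.60.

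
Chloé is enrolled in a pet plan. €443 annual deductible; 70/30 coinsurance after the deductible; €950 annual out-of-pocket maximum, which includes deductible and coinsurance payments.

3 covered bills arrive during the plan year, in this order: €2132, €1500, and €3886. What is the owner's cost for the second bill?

Bill 1, €2132: €443 to deductible, leaving €1689; coinsurance €1689 × 30% = €506.70. Cost to owner: €949.70. OOP to date €949.70.
Bill 2, €1500: 30% coinsurance on €1500 = €450. OOP would hit €1399.70 > €950, so the cap limits the owner to €950 − €949.70 = €0.30.

€0.30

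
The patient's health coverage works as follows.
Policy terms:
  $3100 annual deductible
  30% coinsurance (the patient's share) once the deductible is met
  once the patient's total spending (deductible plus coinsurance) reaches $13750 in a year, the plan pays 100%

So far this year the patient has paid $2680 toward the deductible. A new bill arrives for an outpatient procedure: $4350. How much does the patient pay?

Remaining deductible: $3100 − $2680 = $420.
The remaining $3930 (= $4350 − $420) moves to coinsurance.
30% of $3930 = $1179 falls to the patient.
So the patient owes $420 + $1179 = $1599 before any cap.
Year-to-date out-of-pocket becomes $2680 + $1599 = $4279, still under the $13750 maximum, so no cap applies.

$1599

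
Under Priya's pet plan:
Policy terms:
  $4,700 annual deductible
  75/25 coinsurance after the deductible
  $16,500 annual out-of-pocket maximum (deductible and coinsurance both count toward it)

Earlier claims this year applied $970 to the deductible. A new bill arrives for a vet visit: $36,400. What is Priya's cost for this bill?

$11,897.50

Remaining deductible: $4,700 − $970 = $3,730.
The remaining $32,670 (= $36,400 − $3,730) moves to coinsurance.
Owner's 25% share of $32,670 is $8,167.50.
That puts the owner's cost at $3,730 + $8,167.50 = $11,897.50 before any cap.
Year-to-date out-of-pocket becomes $970 + $11,897.50 = $12,867.50, still under the $16,500 maximum, so no cap applies.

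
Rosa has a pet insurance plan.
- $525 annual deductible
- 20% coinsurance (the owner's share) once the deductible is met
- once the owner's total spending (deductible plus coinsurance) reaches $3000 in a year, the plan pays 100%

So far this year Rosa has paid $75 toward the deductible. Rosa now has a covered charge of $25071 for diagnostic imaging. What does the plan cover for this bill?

$22146

Remaining deductible: $525 − $75 = $450.
The remaining $24621 (= $25071 − $450) moves to coinsurance.
Coinsurance: $24621 × 20% = $4924.20.
That puts the owner's cost at $450 + $4924.20 = $5374.20 before any cap.
Year-to-date out-of-pocket would reach $75 + $5374.20 = $5449.20, above the $3000 maximum, so the owner pays only $3000 − $75 = $2925.
The plan picks up $25071 − $2925 = $22146.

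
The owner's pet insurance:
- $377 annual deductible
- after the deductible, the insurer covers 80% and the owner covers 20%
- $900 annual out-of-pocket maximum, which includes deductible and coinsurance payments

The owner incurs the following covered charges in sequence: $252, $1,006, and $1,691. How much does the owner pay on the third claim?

$338.20

Bill 1, $252: all of it applies to the deductible. Cost to owner: $252. OOP to date $252.
Bill 2, $1,006: deductible takes $125, $881 remains; coinsurance $881 × 20% = $176.20. Cost to owner: $301.20. OOP to date $553.20.
Bill 3, $1,691: deductible already satisfied, so owner's share is 20% × $1,691 = $338.20. Cost to owner: $338.20. OOP to date $891.40.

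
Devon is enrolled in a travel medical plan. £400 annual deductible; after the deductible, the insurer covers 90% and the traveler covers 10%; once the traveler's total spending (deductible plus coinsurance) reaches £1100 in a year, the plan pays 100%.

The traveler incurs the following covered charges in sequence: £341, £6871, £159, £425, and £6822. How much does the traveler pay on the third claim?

Claim 1 — £341: entire amount goes to the deductible. Cost to traveler: £341. OOP to date £341.
Claim 2 — £6871: £59 finishes the deductible; £6812 goes to coinsurance; 10% of £6812 = £681.20. Cost to traveler: £740.20. OOP to date £1081.20.
Claim 3 — £159: 10% coinsurance on £159 = £15.90. Traveler owes £15.90 (running OOP £1097.10).

£15.90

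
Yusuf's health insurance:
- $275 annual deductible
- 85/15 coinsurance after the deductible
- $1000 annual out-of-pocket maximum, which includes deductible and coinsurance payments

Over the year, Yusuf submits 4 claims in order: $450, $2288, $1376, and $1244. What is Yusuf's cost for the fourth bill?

$149.15

Bill 1, $450: deductible takes $275, $175 remains; coinsurance $175 × 15% = $26.25. Patient pays $301.25; OOP now $301.25.
Bill 2, $2288: 15% coinsurance on $2288 = $343.20. Patient pays $343.20; OOP now $644.45.
Bill 3, $1376: deductible met; 15% of $1376 = $206.40. Patient owes $206.40 (running OOP $850.85).
Bill 4, $1244: deductible met; 15% of $1244 = $186.60. Adding that to $850.85 gives $1037.45, past the $1000 cap; patient pays only $1000 − $850.85 = $149.15.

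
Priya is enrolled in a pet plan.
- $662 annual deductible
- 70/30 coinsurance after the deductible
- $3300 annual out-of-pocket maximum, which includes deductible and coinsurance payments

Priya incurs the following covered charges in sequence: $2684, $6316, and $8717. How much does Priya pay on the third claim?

Claim 1 — $2684: $662 finishes the deductible; $2022 goes to coinsurance; 30% of $2022 = $606.60. Owner pays $1268.60; OOP now $1268.60.
Claim 2 — $6316: deductible already satisfied, so owner's share is 30% × $6316 = $1894.80. Owner pays $1894.80; OOP now $3163.40.
Claim 3 — $8717: deductible already satisfied, so owner's share is 30% × $8717 = $2615.10. Adding that to $3163.40 gives $5778.50, past the $3300 cap; owner pays only $3300 − $3163.40 = $136.60.

$136.60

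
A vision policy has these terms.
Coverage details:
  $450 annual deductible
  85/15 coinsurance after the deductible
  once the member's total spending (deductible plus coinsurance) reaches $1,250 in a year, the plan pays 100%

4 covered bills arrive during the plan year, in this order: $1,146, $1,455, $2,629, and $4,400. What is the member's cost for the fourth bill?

Claim 1 — $1,146: $450 finishes the deductible; $696 goes to coinsurance; coinsurance $696 × 15% = $104.40. Cost to member: $554.40. OOP to date $554.40.
Claim 2 — $1,455: 15% coinsurance on $1,455 = $218.25. Member pays $218.25; OOP now $772.65.
Claim 3 — $2,629: 15% coinsurance on $2,629 = $394.35. Member pays $394.35; OOP now $1,167.
Claim 4 — $4,400: deductible met; 15% of $4,400 = $660. That would push OOP to $1,827, over the $1,250 cap, so member pays $1,250 − $1,167 = $83.

$83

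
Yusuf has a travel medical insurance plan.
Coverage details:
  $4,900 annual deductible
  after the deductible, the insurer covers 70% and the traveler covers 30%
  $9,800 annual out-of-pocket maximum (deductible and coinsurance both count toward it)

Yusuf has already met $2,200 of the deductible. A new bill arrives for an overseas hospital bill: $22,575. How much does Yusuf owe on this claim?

$7,600

Deductible still to meet: $4,900 − $2,200 = $2,700.
The remaining $19,875 (= $22,575 − $2,700) moves to coinsurance.
Coinsurance: $19,875 × 30% = $5,962.50.
That puts the traveler's cost at $2,700 + $5,962.50 = $8,662.50 before any cap.
Adding $8,662.50 to the $2,200 already spent would give $10,862.50, which exceeds the $9,800 cap; the traveler pays just $9,800 − $2,200 = $7,600.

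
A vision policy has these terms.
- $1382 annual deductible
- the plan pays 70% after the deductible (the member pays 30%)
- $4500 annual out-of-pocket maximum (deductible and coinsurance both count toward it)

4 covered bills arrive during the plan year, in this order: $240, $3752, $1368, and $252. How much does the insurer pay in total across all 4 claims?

#1 ($240): entire amount goes to the deductible. Member owes $240 (running OOP $240). Insurer: $240 − $240 = $0.
#2 ($3752): deductible takes $1142, $2610 remains; member's 30% is $783. Member owes $1925 (running OOP $2165). Insurer: $3752 − $1925 = $1827.
#3 ($1368): deductible already satisfied, so member's share is 30% × $1368 = $410.40. Cost to member: $410.40. OOP to date $2575.40. Plan pays $1368 − $410.40 = $957.60.
#4 ($252): deductible met; 30% of $252 = $75.60. Member pays $75.60; OOP now $2651. Plan pays $252 − $75.60 = $176.40.
Insurer total = bills − member's total = $5612 − $2651 = $2961.

$2961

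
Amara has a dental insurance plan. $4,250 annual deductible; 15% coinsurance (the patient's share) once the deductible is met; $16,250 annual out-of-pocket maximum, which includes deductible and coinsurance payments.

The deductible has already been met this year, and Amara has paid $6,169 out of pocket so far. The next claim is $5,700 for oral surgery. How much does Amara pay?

With the deductible met, the entire $5,700 is subject to coinsurance.
Patient's 15% share of $5,700 is $855.
Total out-of-pocket so far would be $6,169 + $855 = $7,024, below the $16,250 cap — no reduction.

$855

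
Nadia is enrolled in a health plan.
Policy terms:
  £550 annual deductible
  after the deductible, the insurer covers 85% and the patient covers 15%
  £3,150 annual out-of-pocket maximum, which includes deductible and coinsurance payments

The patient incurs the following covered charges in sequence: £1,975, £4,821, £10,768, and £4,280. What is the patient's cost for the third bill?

£1,615.20

Bill 1, £1,975: £550 finishes the deductible; £1,425 goes to coinsurance; patient's 15% is £213.75. Cost to patient: £763.75. OOP to date £763.75.
Bill 2, £4,821: 15% coinsurance on £4,821 = £723.15. Patient pays £723.15; OOP now £1,486.90.
Bill 3, £10,768: deductible already satisfied, so patient's share is 15% × £10,768 = £1,615.20. Patient owes £1,615.20 (running OOP £3,102.10).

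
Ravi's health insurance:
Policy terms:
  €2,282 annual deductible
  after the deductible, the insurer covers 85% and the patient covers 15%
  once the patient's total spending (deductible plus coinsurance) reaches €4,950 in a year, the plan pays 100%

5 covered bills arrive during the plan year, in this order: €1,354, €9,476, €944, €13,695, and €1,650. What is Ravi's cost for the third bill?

#1 (€1,354): entire amount goes to the deductible. Patient owes €1,354 (running OOP €1,354).
#2 (€9,476): €928 finishes the deductible; €8,548 goes to coinsurance; coinsurance €8,548 × 15% = €1,282.20. Patient pays €2,210.20; OOP now €3,564.20.
#3 (€944): 15% coinsurance on €944 = €141.60. Patient owes €141.60 (running OOP €3,705.80).

€141.60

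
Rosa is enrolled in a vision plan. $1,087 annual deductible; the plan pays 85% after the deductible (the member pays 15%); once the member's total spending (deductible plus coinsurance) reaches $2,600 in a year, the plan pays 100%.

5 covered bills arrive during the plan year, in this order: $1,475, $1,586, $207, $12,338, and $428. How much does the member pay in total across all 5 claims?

Bill 1, $1,475: $1,087 finishes the deductible; $388 goes to coinsurance; coinsurance $388 × 15% = $58.20. Member pays $1,145.20; OOP now $1,145.20.
Bill 2, $1,586: deductible already satisfied, so member's share is 15% × $1,586 = $237.90. Member owes $237.90 (running OOP $1,383.10).
Bill 3, $207: 15% coinsurance on $207 = $31.05. Member owes $31.05 (running OOP $1,414.15).
Bill 4, $12,338: deductible met; 15% of $12,338 = $1,850.70. OOP would hit $3,264.85 > $2,600, so the cap limits the member to $2,600 − $1,414.15 = $1,185.85.
Bill 5, $428: deductible already satisfied, so member's share is 15% × $428 = $64.20. OOP would hit $2,664.20 > $2,600, so the cap limits the member to $2,600 − $2,600 = $0.
Total paid by the member: $1,145.20 + $237.90 + $31.05 + $1,185.85 + $0 = $2,600.

$2,600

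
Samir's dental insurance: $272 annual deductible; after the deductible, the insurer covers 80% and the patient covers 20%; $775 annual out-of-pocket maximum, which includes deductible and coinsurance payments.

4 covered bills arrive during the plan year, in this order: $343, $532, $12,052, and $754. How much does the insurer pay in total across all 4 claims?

#1 ($343): $272 to deductible, leaving $71; coinsurance $71 × 20% = $14.20. Cost to patient: $286.20. OOP to date $286.20. Plan pays $343 − $286.20 = $56.80.
#2 ($532): deductible met; 20% of $532 = $106.40. Patient owes $106.40 (running OOP $392.60). Plan pays $532 − $106.40 = $425.60.
#3 ($12,052): deductible already satisfied, so patient's share is 20% × $12,052 = $2,410.40. Adding that to $392.60 gives $2,803, past the $775 cap; patient pays only $775 − $392.60 = $382.40. Insurer: $12,052 − $382.40 = $11,669.60.
#4 ($754): deductible already satisfied, so patient's share is 20% × $754 = $150.80. That would push OOP to $925.80, over the $775 cap, so patient pays $775 − $775 = $0. Plan pays $754 − $0 = $754.
Insurer total = bills − patient's total = $13,681 − $775 = $12,906.

$12,906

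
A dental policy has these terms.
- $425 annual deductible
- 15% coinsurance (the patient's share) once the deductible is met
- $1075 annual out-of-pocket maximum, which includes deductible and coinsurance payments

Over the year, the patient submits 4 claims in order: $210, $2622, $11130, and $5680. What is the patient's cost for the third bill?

Bill 1, $210: entire amount goes to the deductible. Cost to patient: $210. OOP to date $210.
Bill 2, $2622: $215 finishes the deductible; $2407 goes to coinsurance; coinsurance $2407 × 15% = $361.05. Patient pays $576.05; OOP now $786.05.
Bill 3, $11130: deductible met; 15% of $11130 = $1669.50. Adding that to $786.05 gives $2455.55, past the $1075 cap; patient pays only $1075 − $786.05 = $288.95.

$288.95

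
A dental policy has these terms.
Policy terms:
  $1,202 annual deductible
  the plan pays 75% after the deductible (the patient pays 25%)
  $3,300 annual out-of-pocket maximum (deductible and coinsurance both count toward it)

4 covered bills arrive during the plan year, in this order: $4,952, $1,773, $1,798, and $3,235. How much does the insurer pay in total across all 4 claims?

$8,458

Bill 1, $4,952: deductible takes $1,202, $3,750 remains; coinsurance $3,750 × 25% = $937.50. Patient pays $2,139.50; OOP now $2,139.50. Plan pays $4,952 − $2,139.50 = $2,812.50.
Bill 2, $1,773: 25% coinsurance on $1,773 = $443.25. Patient owes $443.25 (running OOP $2,582.75). Plan pays $1,773 − $443.25 = $1,329.75.
Bill 3, $1,798: 25% coinsurance on $1,798 = $449.50. Cost to patient: $449.50. OOP to date $3,032.25. Plan pays $1,798 − $449.50 = $1,348.50.
Bill 4, $3,235: deductible already satisfied, so patient's share is 25% × $3,235 = $808.75. OOP would hit $3,841 > $3,300, so the cap limits the patient to $3,300 − $3,032.25 = $267.75. Plan pays $3,235 − $267.75 = $2,967.25.
Insurer total: $2,812.50 + $1,329.75 + $1,348.50 + $2,967.25 = $8,458.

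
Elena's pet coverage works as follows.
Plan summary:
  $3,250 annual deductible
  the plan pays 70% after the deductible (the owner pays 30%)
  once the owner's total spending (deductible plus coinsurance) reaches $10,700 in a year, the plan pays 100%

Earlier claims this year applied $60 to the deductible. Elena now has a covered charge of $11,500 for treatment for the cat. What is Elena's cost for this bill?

$5,683

$60 of the $3,250 deductible is already met, leaving $3,190.
The remaining $8,310 (= $11,500 − $3,190) moves to coinsurance.
Coinsurance: $8,310 × 30% = $2,493.
That puts the owner's cost at $3,190 + $2,493 = $5,683 before any cap.
Cumulative spending $60 + $5,683 = $5,743 stays under the $10,700 maximum.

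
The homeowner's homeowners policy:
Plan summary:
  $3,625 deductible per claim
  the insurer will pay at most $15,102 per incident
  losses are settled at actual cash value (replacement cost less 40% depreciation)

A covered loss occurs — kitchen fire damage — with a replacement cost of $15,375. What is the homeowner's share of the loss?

$9,775

Actual cash value after 40% depreciation: $15,375 × 60% = $9,225.
Subtract the deductible: $9,225 − $3,625 = $5,600.
$5,600 is within the $15,102 limit, so the insurer pays $5,600.
The homeowner bears the rest of the original loss: $15,375 − $5,600 = $9,775.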